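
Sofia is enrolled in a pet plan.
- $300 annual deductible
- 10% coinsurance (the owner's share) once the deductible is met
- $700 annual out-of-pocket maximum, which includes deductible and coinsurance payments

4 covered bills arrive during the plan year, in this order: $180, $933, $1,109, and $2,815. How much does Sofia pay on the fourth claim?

$207.80

Claim 1 — $180: all of it applies to the deductible. Cost to owner: $180. OOP to date $180.
Claim 2 — $933: deductible takes $120, $813 remains; owner's 10% is $81.30. Owner pays $201.30; OOP now $381.30.
Claim 3 — $1,109: deductible already satisfied, so owner's share is 10% × $1,109 = $110.90. Owner pays $110.90; OOP now $492.20.
Claim 4 — $2,815: deductible already satisfied, so owner's share is 10% × $2,815 = $281.50. Adding that to $492.20 gives $773.70, past the $700 cap; owner pays only $700 − $492.20 = $207.80.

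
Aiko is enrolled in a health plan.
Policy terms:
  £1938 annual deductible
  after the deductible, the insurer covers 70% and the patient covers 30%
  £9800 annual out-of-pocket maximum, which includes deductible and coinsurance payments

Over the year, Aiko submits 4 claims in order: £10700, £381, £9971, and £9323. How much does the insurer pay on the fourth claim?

Claim 1 — £10700: deductible takes £1938, £8762 remains; coinsurance £8762 × 30% = £2628.60. Patient owes £4566.60 (running OOP £4566.60). Plan pays £10700 − £4566.60 = £6133.40.
Claim 2 — £381: 30% coinsurance on £381 = £114.30. Cost to patient: £114.30. OOP to date £4680.90. Insurer: £381 − £114.30 = £266.70.
Claim 3 — £9971: deductible met; 30% of £9971 = £2991.30. Patient pays £2991.30; OOP now £7672.20. Insurer: £9971 − £2991.30 = £6979.70.
Claim 4 — £9323: deductible already satisfied, so patient's share is 30% × £9323 = £2796.90. That would push OOP to £10469.10, over the £9800 cap, so patient pays £9800 − £7672.20 = £2127.80. Insurer: £9323 − £2127.80 = £7195.20.

£7195.20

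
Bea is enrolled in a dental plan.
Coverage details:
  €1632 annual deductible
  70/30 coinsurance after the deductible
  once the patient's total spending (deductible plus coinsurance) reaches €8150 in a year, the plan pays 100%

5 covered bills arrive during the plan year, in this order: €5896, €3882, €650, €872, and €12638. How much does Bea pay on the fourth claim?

€261.60

#1 (€5896): deductible takes €1632, €4264 remains; 30% of €4264 = €1279.20. Patient owes €2911.20 (running OOP €2911.20).
#2 (€3882): 30% coinsurance on €3882 = €1164.60. Cost to patient: €1164.60. OOP to date €4075.80.
#3 (€650): deductible already satisfied, so patient's share is 30% × €650 = €195. Patient pays €195; OOP now €4270.80.
#4 (€872): deductible already satisfied, so patient's share is 30% × €872 = €261.60. Patient owes €261.60 (running OOP €4532.40).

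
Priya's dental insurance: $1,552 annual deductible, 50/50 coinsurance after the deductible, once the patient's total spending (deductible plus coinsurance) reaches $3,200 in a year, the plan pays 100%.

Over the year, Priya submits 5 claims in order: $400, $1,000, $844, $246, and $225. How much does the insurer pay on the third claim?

$346

#1 ($400): fully absorbed by the deductible. Patient pays $400; OOP now $400. Insurer: $400 − $400 = $0.
#2 ($1,000): fully absorbed by the deductible. Patient owes $1,000 (running OOP $1,400). Plan pays $1,000 − $1,000 = $0.
#3 ($844): $152 to deductible, leaving $692; patient's 50% is $346. Patient owes $498 (running OOP $1,898). Plan pays $844 − $498 = $346.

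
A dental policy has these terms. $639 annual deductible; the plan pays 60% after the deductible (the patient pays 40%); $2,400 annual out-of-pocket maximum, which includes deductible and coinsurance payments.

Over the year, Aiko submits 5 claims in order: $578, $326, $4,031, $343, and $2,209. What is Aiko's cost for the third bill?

$1,612.40

Claim 1 — $578: fully absorbed by the deductible. Patient pays $578; OOP now $578.
Claim 2 — $326: $61 to deductible, leaving $265; coinsurance $265 × 40% = $106. Cost to patient: $167. OOP to date $745.
Claim 3 — $4,031: deductible met; 40% of $4,031 = $1,612.40. Patient pays $1,612.40; OOP now $2,357.40.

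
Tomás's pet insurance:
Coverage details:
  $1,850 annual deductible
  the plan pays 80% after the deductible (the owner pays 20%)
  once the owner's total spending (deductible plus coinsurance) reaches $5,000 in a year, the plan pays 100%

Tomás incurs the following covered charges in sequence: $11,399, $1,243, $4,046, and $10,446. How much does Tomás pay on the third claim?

#1 ($11,399): $1,850 to deductible, leaving $9,549; 20% of $9,549 = $1,909.80. Owner owes $3,759.80 (running OOP $3,759.80).
#2 ($1,243): deductible met; 20% of $1,243 = $248.60. Owner pays $248.60; OOP now $4,008.40.
#3 ($4,046): deductible met; 20% of $4,046 = $809.20. Cost to owner: $809.20. OOP to date $4,817.60.

$809.20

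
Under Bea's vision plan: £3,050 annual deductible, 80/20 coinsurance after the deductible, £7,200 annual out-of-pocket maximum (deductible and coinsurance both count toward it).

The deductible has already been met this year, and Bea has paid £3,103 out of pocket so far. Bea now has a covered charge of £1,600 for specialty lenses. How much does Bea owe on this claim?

The deductible is already satisfied, so the full bill goes to coinsurance.
Coinsurance: £1,600 × 20% = £320.
Cumulative spending £3,103 + £320 = £3,423 stays under the £7,200 maximum.

£320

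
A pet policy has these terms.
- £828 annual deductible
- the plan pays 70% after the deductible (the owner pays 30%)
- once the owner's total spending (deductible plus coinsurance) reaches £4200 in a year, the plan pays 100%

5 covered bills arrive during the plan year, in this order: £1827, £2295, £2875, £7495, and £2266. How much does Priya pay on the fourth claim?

£1521.30

Claim 1 (£1827): deductible takes £828, £999 remains; 30% of £999 = £299.70. Owner pays £1127.70; OOP now £1127.70.
Claim 2 (£2295): 30% coinsurance on £2295 = £688.50. Cost to owner: £688.50. OOP to date £1816.20.
Claim 3 (£2875): 30% coinsurance on £2875 = £862.50. Cost to owner: £862.50. OOP to date £2678.70.
Claim 4 (£7495): deductible met; 30% of £7495 = £2248.50. That would push OOP to £4927.20, over the £4200 cap, so owner pays £4200 − £2678.70 = £1521.30.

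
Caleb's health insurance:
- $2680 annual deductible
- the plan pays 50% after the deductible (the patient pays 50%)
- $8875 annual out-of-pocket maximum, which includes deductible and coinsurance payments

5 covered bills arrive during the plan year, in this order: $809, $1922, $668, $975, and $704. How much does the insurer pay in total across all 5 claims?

Claim 1 ($809): entire amount goes to the deductible. Cost to patient: $809. OOP to date $809. Insurer: $809 − $809 = $0.
Claim 2 ($1922): deductible takes $1871, $51 remains; 50% of $51 = $25.50. Patient owes $1896.50 (running OOP $2705.50). Plan pays $1922 − $1896.50 = $25.50.
Claim 3 ($668): deductible met; 50% of $668 = $334. Patient pays $334; OOP now $3039.50. Insurer: $668 − $334 = $334.
Claim 4 ($975): deductible met; 50% of $975 = $487.50. Patient pays $487.50; OOP now $3527. Insurer: $975 − $487.50 = $487.50.
Claim 5 ($704): 50% coinsurance on $704 = $352. Cost to patient: $352. OOP to date $3879. Plan pays $704 − $352 = $352.
Insurer total = bills − patient's total = $5078 − $3879 = $1199.

$1199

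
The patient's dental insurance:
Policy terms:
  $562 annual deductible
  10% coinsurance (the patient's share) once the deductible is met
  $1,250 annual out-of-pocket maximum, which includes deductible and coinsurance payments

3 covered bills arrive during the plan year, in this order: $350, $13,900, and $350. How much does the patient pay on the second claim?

$900

Claim 1 — $350: all of it applies to the deductible. Patient owes $350 (running OOP $350).
Claim 2 — $13,900: $212 to deductible, leaving $13,688; 10% of $13,688 = $1,368.80. Together that's $212 + $1,368.80 = $1,580.80. Adding that to $350 gives $1,930.80, past the $1,250 cap; patient pays only $1,250 − $350 = $900.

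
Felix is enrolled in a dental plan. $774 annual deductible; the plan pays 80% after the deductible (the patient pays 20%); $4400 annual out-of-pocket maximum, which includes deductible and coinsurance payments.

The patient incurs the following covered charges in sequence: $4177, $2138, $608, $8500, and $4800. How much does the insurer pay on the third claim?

$486.40

Claim 1 — $4177: $774 finishes the deductible; $3403 goes to coinsurance; coinsurance $3403 × 20% = $680.60. Patient owes $1454.60 (running OOP $1454.60). Plan pays $4177 − $1454.60 = $2722.40.
Claim 2 — $2138: deductible already satisfied, so patient's share is 20% × $2138 = $427.60. Cost to patient: $427.60. OOP to date $1882.20. Plan pays $2138 − $427.60 = $1710.40.
Claim 3 — $608: 20% coinsurance on $608 = $121.60. Cost to patient: $121.60. OOP to date $2003.80. Plan pays $608 − $121.60 = $486.40.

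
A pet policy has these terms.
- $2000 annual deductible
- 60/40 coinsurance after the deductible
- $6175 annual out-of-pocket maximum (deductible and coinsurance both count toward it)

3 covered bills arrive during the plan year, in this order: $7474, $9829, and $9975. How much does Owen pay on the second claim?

Claim 1 — $7474: deductible takes $2000, $5474 remains; owner's 40% is $2189.60. Owner owes $4189.60 (running OOP $4189.60).
Claim 2 — $9829: 40% coinsurance on $9829 = $3931.60. OOP would hit $8121.20 > $6175, so the cap limits the owner to $6175 − $4189.60 = $1985.40.

$1985.40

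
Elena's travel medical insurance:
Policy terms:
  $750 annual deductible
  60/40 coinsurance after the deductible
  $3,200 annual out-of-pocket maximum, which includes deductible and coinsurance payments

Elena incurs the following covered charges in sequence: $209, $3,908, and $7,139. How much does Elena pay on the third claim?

$1,103.20

Claim 1 — $209: fully absorbed by the deductible. Traveler pays $209; OOP now $209.
Claim 2 — $3,908: deductible takes $541, $3,367 remains; 40% of $3,367 = $1,346.80. Traveler pays $1,887.80; OOP now $2,096.80.
Claim 3 — $7,139: deductible met; 40% of $7,139 = $2,855.60. Adding that to $2,096.80 gives $4,952.40, past the $3,200 cap; traveler pays only $3,200 − $2,096.80 = $1,103.20.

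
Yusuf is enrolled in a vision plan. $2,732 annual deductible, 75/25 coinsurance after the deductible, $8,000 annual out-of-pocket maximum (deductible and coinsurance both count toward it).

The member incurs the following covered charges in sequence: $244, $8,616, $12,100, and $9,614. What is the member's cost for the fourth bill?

Claim 1 ($244): all of it applies to the deductible. Member pays $244; OOP now $244.
Claim 2 ($8,616): $2,488 to deductible, leaving $6,128; coinsurance $6,128 × 25% = $1,532. Member owes $4,020 (running OOP $4,264).
Claim 3 ($12,100): deductible met; 25% of $12,100 = $3,025. Cost to member: $3,025. OOP to date $7,289.
Claim 4 ($9,614): 25% coinsurance on $9,614 = $2,403.50. That would push OOP to $9,692.50, over the $8,000 cap, so member pays $8,000 − $7,289 = $711.

$711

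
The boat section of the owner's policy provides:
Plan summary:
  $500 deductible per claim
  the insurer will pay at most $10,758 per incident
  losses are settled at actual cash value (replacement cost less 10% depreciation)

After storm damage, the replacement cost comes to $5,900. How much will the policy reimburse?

$4,810

At 10% depreciation, ACV = $5,900 − $590 = $5,310.
Subtract the deductible: $5,310 − $500 = $4,810.
$4,810 ≤ $10,758, so the limit doesn't bind; insurer pays $4,810.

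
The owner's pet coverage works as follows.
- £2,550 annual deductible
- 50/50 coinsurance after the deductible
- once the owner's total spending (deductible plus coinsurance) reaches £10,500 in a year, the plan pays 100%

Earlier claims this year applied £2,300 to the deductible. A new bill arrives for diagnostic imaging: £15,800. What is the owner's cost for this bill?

£8,025

£2,300 of the £2,550 deductible is already met, leaving £250.
The remaining £15,550 (= £15,800 − £250) moves to coinsurance.
50% of £15,550 = £7,775 falls to the owner.
That puts the owner's cost at £250 + £7,775 = £8,025 before any cap.
Total out-of-pocket so far would be £2,300 + £8,025 = £10,325, below the £10,500 cap — no reduction.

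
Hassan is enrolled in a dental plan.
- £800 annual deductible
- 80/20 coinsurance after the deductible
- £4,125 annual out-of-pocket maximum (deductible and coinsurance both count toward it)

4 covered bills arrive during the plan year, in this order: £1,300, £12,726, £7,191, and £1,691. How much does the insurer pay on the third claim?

Bill 1, £1,300: £800 to deductible, leaving £500; coinsurance £500 × 20% = £100. Patient pays £900; OOP now £900. Plan pays £1,300 − £900 = £400.
Bill 2, £12,726: deductible already satisfied, so patient's share is 20% × £12,726 = £2,545.20. Patient pays £2,545.20; OOP now £3,445.20. Plan pays £12,726 − £2,545.20 = £10,180.80.
Bill 3, £7,191: deductible met; 20% of £7,191 = £1,438.20. That would push OOP to £4,883.40, over the £4,125 cap, so patient pays £4,125 − £3,445.20 = £679.80. Plan pays £7,191 − £679.80 = £6,511.20.

£6,511.20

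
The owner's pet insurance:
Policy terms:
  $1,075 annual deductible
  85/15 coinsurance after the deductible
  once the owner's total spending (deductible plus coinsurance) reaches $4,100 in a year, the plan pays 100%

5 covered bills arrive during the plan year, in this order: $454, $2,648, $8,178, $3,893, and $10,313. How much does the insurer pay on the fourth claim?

$3,309.05

Claim 1 ($454): fully absorbed by the deductible. Owner owes $454 (running OOP $454). Plan pays $454 − $454 = $0.
Claim 2 ($2,648): deductible takes $621, $2,027 remains; owner's 15% is $304.05. Owner pays $925.05; OOP now $1,379.05. Plan pays $2,648 − $925.05 = $1,722.95.
Claim 3 ($8,178): 15% coinsurance on $8,178 = $1,226.70. Owner pays $1,226.70; OOP now $2,605.75. Plan pays $8,178 − $1,226.70 = $6,951.30.
Claim 4 ($3,893): deductible already satisfied, so owner's share is 15% × $3,893 = $583.95. Cost to owner: $583.95. OOP to date $3,189.70. Plan pays $3,893 − $583.95 = $3,309.05.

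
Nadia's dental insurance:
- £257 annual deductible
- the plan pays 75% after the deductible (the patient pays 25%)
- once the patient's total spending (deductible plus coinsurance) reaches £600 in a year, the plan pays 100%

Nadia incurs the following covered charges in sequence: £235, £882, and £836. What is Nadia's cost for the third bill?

Claim 1 (£235): fully absorbed by the deductible. Patient pays £235; OOP now £235.
Claim 2 (£882): £22 finishes the deductible; £860 goes to coinsurance; 25% of £860 = £215. Cost to patient: £237. OOP to date £472.
Claim 3 (£836): 25% coinsurance on £836 = £209. Adding that to £472 gives £681, past the £600 cap; patient pays only £600 − £472 = £128.

£128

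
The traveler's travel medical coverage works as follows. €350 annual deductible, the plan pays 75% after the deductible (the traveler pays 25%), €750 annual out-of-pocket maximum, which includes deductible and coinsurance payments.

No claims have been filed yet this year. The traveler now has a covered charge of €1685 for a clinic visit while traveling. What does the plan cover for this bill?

€1001.25

The full €350 deductible is still open; €350 of this bill applies to it.
The remaining €1335 (= €1685 − €350) moves to coinsurance.
25% of €1335 = €333.75 falls to the traveler.
That puts the traveler's cost at €350 + €333.75 = €683.75 before any cap.
Total out-of-pocket so far would be €0 + €683.75 = €683.75, below the €750 cap — no reduction.
Insurer pays the balance: €1685 − €683.75 = €1001.25.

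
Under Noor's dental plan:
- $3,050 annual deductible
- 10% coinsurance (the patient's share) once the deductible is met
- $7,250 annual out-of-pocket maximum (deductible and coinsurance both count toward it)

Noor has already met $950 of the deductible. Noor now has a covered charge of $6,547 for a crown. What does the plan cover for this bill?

$4,002.30

Remaining deductible: $3,050 − $950 = $2,100.
After the $2,100 deductible portion, $6,547 − $2,100 = $4,447 is subject to coinsurance.
Coinsurance: $4,447 × 10% = $444.70.
Patient responsibility before any cap: $2,100 + $444.70 = $2,544.70.
Cumulative spending $950 + $2,544.70 = $3,494.70 stays under the $7,250 maximum.
The insurer covers the remainder: $6,547 − $2,544.70 = $4,002.30.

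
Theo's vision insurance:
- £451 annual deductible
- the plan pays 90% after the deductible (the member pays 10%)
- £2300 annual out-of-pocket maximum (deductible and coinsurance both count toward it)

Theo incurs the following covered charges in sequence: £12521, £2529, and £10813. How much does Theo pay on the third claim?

£389.10

Claim 1 — £12521: £451 finishes the deductible; £12070 goes to coinsurance; member's 10% is £1207. Member owes £1658 (running OOP £1658).
Claim 2 — £2529: 10% coinsurance on £2529 = £252.90. Member pays £252.90; OOP now £1910.90.
Claim 3 — £10813: deductible met; 10% of £10813 = £1081.30. Adding that to £1910.90 gives £2992.20, past the £2300 cap; member pays only £2300 − £1910.90 = £389.10.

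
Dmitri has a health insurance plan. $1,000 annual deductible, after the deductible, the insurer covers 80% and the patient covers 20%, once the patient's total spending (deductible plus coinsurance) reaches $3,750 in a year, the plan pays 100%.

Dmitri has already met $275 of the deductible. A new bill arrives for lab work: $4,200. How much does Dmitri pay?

Deductible still to meet: $1,000 − $275 = $725.
After the $725 deductible portion, $4,200 − $725 = $3,475 is subject to coinsurance.
20% of $3,475 = $695 falls to the patient.
So the patient owes $725 + $695 = $1,420 before any cap.
Year-to-date out-of-pocket becomes $275 + $1,420 = $1,695, still under the $3,750 maximum, so no cap applies.

$1,420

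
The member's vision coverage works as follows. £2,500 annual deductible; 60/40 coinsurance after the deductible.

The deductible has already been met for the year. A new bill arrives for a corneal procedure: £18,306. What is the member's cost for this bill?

The deductible is already satisfied, so the full bill goes to coinsurance.
Member's 40% share of £18,306 is £7,322.40.

£7,322.40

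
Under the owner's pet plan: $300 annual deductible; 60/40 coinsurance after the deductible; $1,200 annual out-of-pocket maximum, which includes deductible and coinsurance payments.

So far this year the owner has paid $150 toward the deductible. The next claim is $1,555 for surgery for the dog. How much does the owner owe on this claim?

$712

$150 of the $300 deductible is already met, leaving $150.
That leaves $1,555 − $150 = $1,405 for coinsurance.
Owner's 40% share of $1,405 is $562.
That puts the owner's cost at $150 + $562 = $712 before any cap.
Cumulative spending $150 + $712 = $862 stays under the $1,200 maximum.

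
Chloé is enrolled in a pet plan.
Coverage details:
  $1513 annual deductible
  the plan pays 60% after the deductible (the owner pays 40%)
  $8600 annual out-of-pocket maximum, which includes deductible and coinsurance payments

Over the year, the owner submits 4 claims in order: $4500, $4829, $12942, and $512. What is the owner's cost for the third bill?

$3960.60

#1 ($4500): $1513 finishes the deductible; $2987 goes to coinsurance; owner's 40% is $1194.80. Owner owes $2707.80 (running OOP $2707.80).
#2 ($4829): deductible already satisfied, so owner's share is 40% × $4829 = $1931.60. Owner pays $1931.60; OOP now $4639.40.
#3 ($12942): deductible already satisfied, so owner's share is 40% × $12942 = $5176.80. Adding that to $4639.40 gives $9816.20, past the $8600 cap; owner pays only $8600 − $4639.40 = $3960.60.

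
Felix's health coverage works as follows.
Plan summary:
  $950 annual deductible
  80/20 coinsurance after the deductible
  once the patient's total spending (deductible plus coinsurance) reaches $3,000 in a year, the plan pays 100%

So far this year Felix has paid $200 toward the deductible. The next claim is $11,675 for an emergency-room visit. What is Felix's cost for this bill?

Remaining deductible: $950 − $200 = $750.
The remaining $10,925 (= $11,675 − $750) moves to coinsurance.
Coinsurance: $10,925 × 20% = $2,185.
That puts the patient's cost at $750 + $2,185 = $2,935 before any cap.
Year-to-date out-of-pocket would reach $200 + $2,935 = $3,135, above the $3,000 maximum, so the patient pays only $3,000 − $200 = $2,800.

$2,800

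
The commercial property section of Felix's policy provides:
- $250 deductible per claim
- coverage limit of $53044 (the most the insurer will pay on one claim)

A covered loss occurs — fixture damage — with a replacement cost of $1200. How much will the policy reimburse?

Subtract the deductible: $1200 − $250 = $950.
$950 ≤ $53044, so the limit doesn't bind; insurer pays $950.

$950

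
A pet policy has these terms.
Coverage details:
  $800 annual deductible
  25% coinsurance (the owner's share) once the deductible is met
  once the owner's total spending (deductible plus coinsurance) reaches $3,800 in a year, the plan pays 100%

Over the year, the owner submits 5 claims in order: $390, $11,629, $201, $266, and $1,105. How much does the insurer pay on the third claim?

$150.75

Claim 1 — $390: entire amount goes to the deductible. Cost to owner: $390. OOP to date $390. Plan pays $390 − $390 = $0.
Claim 2 — $11,629: deductible takes $410, $11,219 remains; owner's 25% is $2,804.75. Owner owes $3,214.75 (running OOP $3,604.75). Insurer: $11,629 − $3,214.75 = $8,414.25.
Claim 3 — $201: deductible met; 25% of $201 = $50.25. Cost to owner: $50.25. OOP to date $3,655. Plan pays $201 − $50.25 = $150.75.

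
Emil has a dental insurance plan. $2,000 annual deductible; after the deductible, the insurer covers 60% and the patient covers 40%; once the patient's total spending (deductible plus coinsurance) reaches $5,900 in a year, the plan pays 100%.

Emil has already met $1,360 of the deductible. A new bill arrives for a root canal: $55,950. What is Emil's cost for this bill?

Deductible still to meet: $2,000 − $1,360 = $640.
After the $640 deductible portion, $55,950 − $640 = $55,310 is subject to coinsurance.
Coinsurance: $55,310 × 40% = $22,124.
That puts the patient's cost at $640 + $22,124 = $22,764 before any cap.
Adding $22,764 to the $1,360 already spent would give $24,124, which exceeds the $5,900 cap; the patient pays just $5,900 − $1,360 = $4,540.

$4,540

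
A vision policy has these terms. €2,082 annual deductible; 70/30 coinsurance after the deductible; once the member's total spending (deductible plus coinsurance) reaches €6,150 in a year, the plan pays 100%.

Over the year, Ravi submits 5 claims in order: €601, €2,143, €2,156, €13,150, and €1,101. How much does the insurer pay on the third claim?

€1,509.20

Claim 1 (€601): fully absorbed by the deductible. Member pays €601; OOP now €601. Insurer: €601 − €601 = €0.
Claim 2 (€2,143): €1,481 to deductible, leaving €662; coinsurance €662 × 30% = €198.60. Cost to member: €1,679.60. OOP to date €2,280.60. Insurer: €2,143 − €1,679.60 = €463.40.
Claim 3 (€2,156): 30% coinsurance on €2,156 = €646.80. Member owes €646.80 (running OOP €2,927.40). Insurer: €2,156 − €646.80 = €1,509.20.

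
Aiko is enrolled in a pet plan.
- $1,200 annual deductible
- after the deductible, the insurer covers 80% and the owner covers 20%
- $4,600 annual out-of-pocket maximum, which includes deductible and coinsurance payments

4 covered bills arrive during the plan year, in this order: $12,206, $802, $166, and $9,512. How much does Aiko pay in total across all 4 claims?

$4,600

Claim 1 ($12,206): $1,200 finishes the deductible; $11,006 goes to coinsurance; 20% of $11,006 = $2,201.20. Owner pays $3,401.20; OOP now $3,401.20.
Claim 2 ($802): deductible already satisfied, so owner's share is 20% × $802 = $160.40. Owner owes $160.40 (running OOP $3,561.60).
Claim 3 ($166): deductible met; 20% of $166 = $33.20. Owner pays $33.20; OOP now $3,594.80.
Claim 4 ($9,512): deductible met; 20% of $9,512 = $1,902.40. That would push OOP to $5,497.20, over the $4,600 cap, so owner pays $4,600 − $3,594.80 = $1,005.20.
Total paid by the owner: $3,401.20 + $160.40 + $33.20 + $1,005.20 = $4,600.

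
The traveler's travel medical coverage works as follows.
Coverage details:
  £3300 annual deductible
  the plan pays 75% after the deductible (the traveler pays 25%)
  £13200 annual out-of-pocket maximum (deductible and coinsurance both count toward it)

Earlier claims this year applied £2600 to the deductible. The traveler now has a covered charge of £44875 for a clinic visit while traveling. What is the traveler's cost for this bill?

Deductible still to meet: £3300 − £2600 = £700.
That leaves £44875 − £700 = £44175 for coinsurance.
Coinsurance: £44175 × 25% = £11043.75.
So the traveler owes £700 + £11043.75 = £11743.75 before any cap.
Adding £11743.75 to the £2600 already spent would give £14343.75, which exceeds the £13200 cap; the traveler pays just £13200 − £2600 = £10600.

£10600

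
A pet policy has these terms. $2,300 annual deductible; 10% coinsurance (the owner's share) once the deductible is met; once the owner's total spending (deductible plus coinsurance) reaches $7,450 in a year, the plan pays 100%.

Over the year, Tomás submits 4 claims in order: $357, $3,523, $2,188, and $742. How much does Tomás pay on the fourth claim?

$74.20

Bill 1, $357: all of it applies to the deductible. Cost to owner: $357. OOP to date $357.
Bill 2, $3,523: $1,943 finishes the deductible; $1,580 goes to coinsurance; owner's 10% is $158. Owner pays $2,101; OOP now $2,458.
Bill 3, $2,188: 10% coinsurance on $2,188 = $218.80. Owner owes $218.80 (running OOP $2,676.80).
Bill 4, $742: deductible already satisfied, so owner's share is 10% × $742 = $74.20. Owner owes $74.20 (running OOP $2,751).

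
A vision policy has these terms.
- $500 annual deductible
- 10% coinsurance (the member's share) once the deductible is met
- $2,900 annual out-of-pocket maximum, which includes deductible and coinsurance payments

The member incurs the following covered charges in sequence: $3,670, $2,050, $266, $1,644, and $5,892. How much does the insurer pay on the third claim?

$239.40

Claim 1 — $3,670: $500 finishes the deductible; $3,170 goes to coinsurance; 10% of $3,170 = $317. Member pays $817; OOP now $817. Insurer: $3,670 − $817 = $2,853.
Claim 2 — $2,050: deductible already satisfied, so member's share is 10% × $2,050 = $205. Cost to member: $205. OOP to date $1,022. Plan pays $2,050 − $205 = $1,845.
Claim 3 — $266: 10% coinsurance on $266 = $26.60. Member owes $26.60 (running OOP $1,048.60). Plan pays $266 − $26.60 = $239.40.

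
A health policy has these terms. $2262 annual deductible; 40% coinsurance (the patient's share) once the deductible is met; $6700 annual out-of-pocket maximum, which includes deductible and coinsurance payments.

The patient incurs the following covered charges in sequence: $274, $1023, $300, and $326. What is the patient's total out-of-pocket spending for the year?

#1 ($274): entire amount goes to the deductible. Patient owes $274 (running OOP $274).
#2 ($1023): all of it applies to the deductible. Patient pays $1023; OOP now $1297.
#3 ($300): fully absorbed by the deductible. Cost to patient: $300. OOP to date $1597.
#4 ($326): all of it applies to the deductible. Patient pays $326; OOP now $1923.
Summing the patient's payments: $274 + $1023 + $300 + $326 = $1923.

$1923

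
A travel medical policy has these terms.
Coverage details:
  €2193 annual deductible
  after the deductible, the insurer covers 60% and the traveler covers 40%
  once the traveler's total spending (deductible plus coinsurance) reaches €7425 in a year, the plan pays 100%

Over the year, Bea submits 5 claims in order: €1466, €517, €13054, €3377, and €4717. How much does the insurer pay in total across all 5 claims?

Bill 1, €1466: fully absorbed by the deductible. Traveler pays €1466; OOP now €1466. Insurer: €1466 − €1466 = €0.
Bill 2, €517: entire amount goes to the deductible. Cost to traveler: €517. OOP to date €1983. Insurer: €517 − €517 = €0.
Bill 3, €13054: €210 finishes the deductible; €12844 goes to coinsurance; coinsurance €12844 × 40% = €5137.60. Cost to traveler: €5347.60. OOP to date €7330.60. Insurer: €13054 − €5347.60 = €7706.40.
Bill 4, €3377: 40% coinsurance on €3377 = €1350.80. OOP would hit €8681.40 > €7425, so the cap limits the traveler to €7425 − €7330.60 = €94.40. Plan pays €3377 − €94.40 = €3282.60.
Bill 5, €4717: 40% coinsurance on €4717 = €1886.80. That would push OOP to €9311.80, over the €7425 cap, so traveler pays €7425 − €7425 = €0. Insurer: €4717 − €0 = €4717.
Insurer total = bills − traveler's total = €23131 − €7425 = €15706.

€15706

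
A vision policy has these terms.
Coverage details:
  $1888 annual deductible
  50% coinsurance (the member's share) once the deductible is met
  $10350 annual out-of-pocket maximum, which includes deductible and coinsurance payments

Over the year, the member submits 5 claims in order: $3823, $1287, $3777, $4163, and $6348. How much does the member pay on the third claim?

$1888.50

Claim 1 — $3823: $1888 to deductible, leaving $1935; 50% of $1935 = $967.50. Member pays $2855.50; OOP now $2855.50.
Claim 2 — $1287: 50% coinsurance on $1287 = $643.50. Cost to member: $643.50. OOP to date $3499.
Claim 3 — $3777: 50% coinsurance on $3777 = $1888.50. Cost to member: $1888.50. OOP to date $5387.50.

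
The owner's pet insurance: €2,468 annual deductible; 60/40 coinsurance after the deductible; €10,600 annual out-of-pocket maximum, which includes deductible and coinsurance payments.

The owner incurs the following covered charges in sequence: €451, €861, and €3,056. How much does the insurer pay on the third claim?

Bill 1, €451: fully absorbed by the deductible. Owner owes €451 (running OOP €451). Plan pays €451 − €451 = €0.
Bill 2, €861: entire amount goes to the deductible. Owner pays €861; OOP now €1,312. Plan pays €861 − €861 = €0.
Bill 3, €3,056: €1,156 finishes the deductible; €1,900 goes to coinsurance; coinsurance €1,900 × 40% = €760. Owner owes €1,916 (running OOP €3,228). Insurer: €3,056 − €1,916 = €1,140.

€1,140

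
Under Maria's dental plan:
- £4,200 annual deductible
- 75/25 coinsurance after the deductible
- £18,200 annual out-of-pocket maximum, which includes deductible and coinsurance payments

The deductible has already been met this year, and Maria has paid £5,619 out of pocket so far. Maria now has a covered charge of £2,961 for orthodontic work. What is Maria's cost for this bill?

The deductible is already satisfied, so the full bill goes to coinsurance.
Coinsurance: £2,961 × 25% = £740.25.
Total out-of-pocket so far would be £5,619 + £740.25 = £6,359.25, below the £18,200 cap — no reduction.

£740.25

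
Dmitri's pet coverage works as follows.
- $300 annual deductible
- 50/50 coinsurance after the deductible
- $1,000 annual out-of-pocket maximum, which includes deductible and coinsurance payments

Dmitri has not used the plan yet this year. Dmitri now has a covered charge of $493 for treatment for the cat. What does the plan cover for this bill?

The full $300 deductible is still open; $300 of this bill applies to it.
After the $300 deductible portion, $493 − $300 = $193 is subject to coinsurance.
Coinsurance: $193 × 50% = $96.50.
So the owner owes $300 + $96.50 = $396.50 before any cap.
Total out-of-pocket so far would be $0 + $396.50 = $396.50, below the $1,000 cap — no reduction.
The plan picks up $493 − $396.50 = $96.50.

$96.50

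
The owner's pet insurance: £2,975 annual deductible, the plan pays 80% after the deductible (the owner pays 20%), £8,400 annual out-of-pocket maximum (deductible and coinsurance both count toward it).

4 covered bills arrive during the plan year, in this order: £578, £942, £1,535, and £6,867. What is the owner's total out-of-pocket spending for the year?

£4,364.40

Claim 1 (£578): entire amount goes to the deductible. Owner owes £578 (running OOP £578).
Claim 2 (£942): entire amount goes to the deductible. Cost to owner: £942. OOP to date £1,520.
Claim 3 (£1,535): deductible takes £1,455, £80 remains; coinsurance £80 × 20% = £16. Cost to owner: £1,471. OOP to date £2,991.
Claim 4 (£6,867): deductible met; 20% of £6,867 = £1,373.40. Owner owes £1,373.40 (running OOP £4,364.40).
Summing the owner's payments: £578 + £942 + £1,471 + £1,373.40 = £4,364.40.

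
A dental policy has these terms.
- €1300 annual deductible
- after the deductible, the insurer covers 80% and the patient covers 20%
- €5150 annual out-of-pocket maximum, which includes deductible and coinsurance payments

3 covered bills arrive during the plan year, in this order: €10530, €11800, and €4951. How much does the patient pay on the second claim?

#1 (€10530): deductible takes €1300, €9230 remains; 20% of €9230 = €1846. Patient owes €3146 (running OOP €3146).
#2 (€11800): deductible met; 20% of €11800 = €2360. That would push OOP to €5506, over the €5150 cap, so patient pays €5150 − €3146 = €2004.

€2004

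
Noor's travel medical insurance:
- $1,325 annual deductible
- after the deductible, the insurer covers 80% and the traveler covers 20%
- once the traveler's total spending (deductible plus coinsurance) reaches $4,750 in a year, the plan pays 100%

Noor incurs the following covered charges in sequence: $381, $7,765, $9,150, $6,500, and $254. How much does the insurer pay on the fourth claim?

Claim 1 ($381): all of it applies to the deductible. Cost to traveler: $381. OOP to date $381. Plan pays $381 − $381 = $0.
Claim 2 ($7,765): $944 to deductible, leaving $6,821; traveler's 20% is $1,364.20. Cost to traveler: $2,308.20. OOP to date $2,689.20. Insurer: $7,765 − $2,308.20 = $5,456.80.
Claim 3 ($9,150): 20% coinsurance on $9,150 = $1,830. Traveler owes $1,830 (running OOP $4,519.20). Plan pays $9,150 − $1,830 = $7,320.
Claim 4 ($6,500): 20% coinsurance on $6,500 = $1,300. Adding that to $4,519.20 gives $5,819.20, past the $4,750 cap; traveler pays only $4,750 − $4,519.20 = $230.80. Plan pays $6,500 − $230.80 = $6,269.20.

$6,269.20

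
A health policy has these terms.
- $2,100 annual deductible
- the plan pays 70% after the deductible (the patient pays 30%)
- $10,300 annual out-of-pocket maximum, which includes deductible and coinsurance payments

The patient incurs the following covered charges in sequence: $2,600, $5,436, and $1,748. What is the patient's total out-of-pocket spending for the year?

$4,405.20

Bill 1, $2,600: $2,100 finishes the deductible; $500 goes to coinsurance; patient's 30% is $150. Patient owes $2,250 (running OOP $2,250).
Bill 2, $5,436: deductible met; 30% of $5,436 = $1,630.80. Cost to patient: $1,630.80. OOP to date $3,880.80.
Bill 3, $1,748: 30% coinsurance on $1,748 = $524.40. Patient pays $524.40; OOP now $4,405.20.
Total paid by the patient: $2,250 + $1,630.80 + $524.40 = $4,405.20.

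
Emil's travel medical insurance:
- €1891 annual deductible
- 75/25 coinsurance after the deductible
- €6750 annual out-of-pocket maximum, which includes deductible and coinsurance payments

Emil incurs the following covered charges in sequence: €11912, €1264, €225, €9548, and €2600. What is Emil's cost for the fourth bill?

€1981.50

Bill 1, €11912: deductible takes €1891, €10021 remains; coinsurance €10021 × 25% = €2505.25. Traveler pays €4396.25; OOP now €4396.25.
Bill 2, €1264: deductible already satisfied, so traveler's share is 25% × €1264 = €316. Traveler pays €316; OOP now €4712.25.
Bill 3, €225: deductible met; 25% of €225 = €56.25. Traveler pays €56.25; OOP now €4768.50.
Bill 4, €9548: 25% coinsurance on €9548 = €2387. Adding that to €4768.50 gives €7155.50, past the €6750 cap; traveler pays only €6750 − €4768.50 = €1981.50.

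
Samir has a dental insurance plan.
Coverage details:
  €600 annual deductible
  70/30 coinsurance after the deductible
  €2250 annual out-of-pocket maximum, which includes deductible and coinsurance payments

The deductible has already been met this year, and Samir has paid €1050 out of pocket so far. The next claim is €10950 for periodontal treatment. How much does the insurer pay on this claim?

€9750

With the deductible met, the entire €10950 is subject to coinsurance.
30% of €10950 = €3285 falls to the patient.
Year-to-date out-of-pocket would reach €1050 + €3285 = €4335, above the €2250 maximum, so the patient pays only €2250 − €1050 = €1200.
The insurer covers the remainder: €10950 − €1200 = €9750.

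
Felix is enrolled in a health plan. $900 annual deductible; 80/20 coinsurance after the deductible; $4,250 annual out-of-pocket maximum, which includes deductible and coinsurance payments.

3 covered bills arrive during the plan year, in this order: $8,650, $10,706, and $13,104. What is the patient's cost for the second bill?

Bill 1, $8,650: $900 to deductible, leaving $7,750; coinsurance $7,750 × 20% = $1,550. Patient pays $2,450; OOP now $2,450.
Bill 2, $10,706: 20% coinsurance on $10,706 = $2,141.20. Adding that to $2,450 gives $4,591.20, past the $4,250 cap; patient pays only $4,250 − $2,450 = $1,800.

$1,800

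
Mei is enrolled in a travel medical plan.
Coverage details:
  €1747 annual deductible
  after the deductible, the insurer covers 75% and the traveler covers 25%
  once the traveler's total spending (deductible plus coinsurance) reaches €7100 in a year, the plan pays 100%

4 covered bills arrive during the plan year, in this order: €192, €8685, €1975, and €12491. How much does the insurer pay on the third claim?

#1 (€192): fully absorbed by the deductible. Traveler owes €192 (running OOP €192). Insurer: €192 − €192 = €0.
#2 (€8685): deductible takes €1555, €7130 remains; traveler's 25% is €1782.50. Cost to traveler: €3337.50. OOP to date €3529.50. Plan pays €8685 − €3337.50 = €5347.50.
#3 (€1975): deductible already satisfied, so traveler's share is 25% × €1975 = €493.75. Traveler pays €493.75; OOP now €4023.25. Insurer: €1975 − €493.75 = €1481.25.

€1481.25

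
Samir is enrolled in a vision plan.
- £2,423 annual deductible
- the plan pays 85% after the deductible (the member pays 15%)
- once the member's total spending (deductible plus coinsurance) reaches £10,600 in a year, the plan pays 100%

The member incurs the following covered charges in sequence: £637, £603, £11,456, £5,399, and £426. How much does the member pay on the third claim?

£2,723.95

Claim 1 (£637): entire amount goes to the deductible. Member pays £637; OOP now £637.
Claim 2 (£603): all of it applies to the deductible. Cost to member: £603. OOP to date £1,240.
Claim 3 (£11,456): £1,183 finishes the deductible; £10,273 goes to coinsurance; coinsurance £10,273 × 15% = £1,540.95. Member owes £2,723.95 (running OOP £3,963.95).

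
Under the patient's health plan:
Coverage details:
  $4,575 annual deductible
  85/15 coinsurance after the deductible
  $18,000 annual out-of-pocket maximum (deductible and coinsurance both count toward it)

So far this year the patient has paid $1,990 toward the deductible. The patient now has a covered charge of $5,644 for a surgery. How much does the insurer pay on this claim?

Deductible still to meet: $4,575 − $1,990 = $2,585.
That leaves $5,644 − $2,585 = $3,059 for coinsurance.
Patient's 15% share of $3,059 is $458.85.
That puts the patient's cost at $2,585 + $458.85 = $3,043.85 before any cap.
Year-to-date out-of-pocket becomes $1,990 + $3,043.85 = $5,033.85, still under the $18,000 maximum, so no cap applies.
The plan picks up $5,644 − $3,043.85 = $2,600.15.

$2,600.15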